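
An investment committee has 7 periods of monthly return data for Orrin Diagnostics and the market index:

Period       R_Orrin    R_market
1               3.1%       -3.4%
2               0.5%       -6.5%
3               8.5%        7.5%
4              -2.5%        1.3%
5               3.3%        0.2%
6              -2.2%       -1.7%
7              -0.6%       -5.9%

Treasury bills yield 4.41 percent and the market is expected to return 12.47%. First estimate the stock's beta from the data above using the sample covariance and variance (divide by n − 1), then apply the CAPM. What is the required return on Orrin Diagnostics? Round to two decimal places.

Mean R_i = (3.1 + 0.5 + 8.5 − 2.5 + 3.3 − 2.2 − 0.6) / 7 = 1.4429%
Mean R_m = (-3.4 − 6.5 + 7.5 + 1.3 + 0.2 − 1.7 − 5.9) / 7 = -1.2143%
Σ(R_i − R̄_i)(R_m − R̄_m) = 66.9143  ⇒  Cov = 66.9143 / 6 = 11.1524
Σ(R_m − R̄_m)² = 139.1686  ⇒  Var(R_m) = 139.1686 / 6 = 23.1948
β = Cov / Var(R_m) = 11.1524 / 23.1948 = 0.4808
MRP = 12.47% − 4.41% = 8.06%
E(R) = R_f + β × MRP = 4.41% + 0.4808 × 8.06% = 8.29%

8.29%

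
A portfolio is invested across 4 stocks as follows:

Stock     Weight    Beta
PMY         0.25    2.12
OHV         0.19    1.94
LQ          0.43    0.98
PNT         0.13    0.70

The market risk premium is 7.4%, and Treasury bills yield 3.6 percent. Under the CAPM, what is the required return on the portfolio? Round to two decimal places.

β_P = Σ w_i β_i = 0.25×2.12 + 0.19×1.94 + 0.43×0.98 + 0.13×0.70 = 1.4110
E(R_P) = R_f + β_P × MRP = 3.6% + 1.4110 × 7.4% = 14.04%

14.04%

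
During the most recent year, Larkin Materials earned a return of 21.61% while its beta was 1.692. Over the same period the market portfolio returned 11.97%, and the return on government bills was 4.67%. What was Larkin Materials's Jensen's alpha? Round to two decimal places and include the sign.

Market excess return = 11.97% − 4.67% = 7.30%
CAPM benchmark = R_f + β(R_m − R_f) = 4.67% + 1.692 × 7.30% = 17.02160%
α = actual − benchmark = 21.61% − 17.02160% = +4.59%

+4.59%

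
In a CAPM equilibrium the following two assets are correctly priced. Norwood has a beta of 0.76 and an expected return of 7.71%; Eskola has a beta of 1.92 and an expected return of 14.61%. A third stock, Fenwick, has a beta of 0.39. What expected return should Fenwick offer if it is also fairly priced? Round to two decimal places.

5.51%

MRP (SML slope) = (14.61% − 7.71%) / (1.92 − 0.76) = 6.90% / 1.16 = 5.9483%
R_f (intercept) = 7.71% − 0.76 × 5.9483% = 3.1893%
E(R_Fenwick) = R_f + β × MRP = 3.1893% + 0.39 × 5.9483% = 5.51%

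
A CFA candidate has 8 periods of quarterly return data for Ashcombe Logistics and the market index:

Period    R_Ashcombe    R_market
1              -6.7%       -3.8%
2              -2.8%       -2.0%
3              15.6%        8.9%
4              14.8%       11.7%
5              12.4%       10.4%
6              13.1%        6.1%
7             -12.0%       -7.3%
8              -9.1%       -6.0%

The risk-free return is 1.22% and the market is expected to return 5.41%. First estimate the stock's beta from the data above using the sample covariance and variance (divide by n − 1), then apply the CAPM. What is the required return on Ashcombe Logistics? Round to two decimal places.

7.45%

Mean R_i = (-6.7 − 2.8 + 15.6 + 14.8 + 12.4 + 13.1 − 12.0 − 9.1) / 8 = 3.1625%
Mean R_m = (-3.8 − 2.0 + 8.9 + 11.7 + 10.4 + 6.1 − 7.3 − 6.0) / 8 = 2.2500%
Σ(R_i − R̄_i)(R_m − R̄_m) = 637.2050  ⇒  Cov = 637.2050 / 7 = 91.0293
Σ(R_m − R̄_m)² = 428.7000  ⇒  Var(R_m) = 428.7000 / 7 = 61.2429
β = Cov / Var(R_m) = 91.0293 / 61.2429 = 1.4864
MRP = 5.41% − 1.22% = 4.19%
E(R) = R_f + β × MRP = 1.22% + 1.4864 × 4.19% = 7.45%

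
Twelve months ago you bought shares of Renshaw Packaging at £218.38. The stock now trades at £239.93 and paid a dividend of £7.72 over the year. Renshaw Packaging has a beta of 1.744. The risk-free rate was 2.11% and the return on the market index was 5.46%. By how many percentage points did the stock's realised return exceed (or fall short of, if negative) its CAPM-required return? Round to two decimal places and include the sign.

Realised HPR = (P1 + D1 − P0) / P0 = (239.93 + 7.72 − 218.38) / 218.38 = 29.27 / 218.38 = 13.4032%
MRP = 5.46% − 2.11% = 3.35%
CAPM required = R_f + β·MRP = 2.11% + 1.744 × 3.35% = 7.95240%
α = realised − required = 13.4032% − 7.95240% = +5.45%

+5.45%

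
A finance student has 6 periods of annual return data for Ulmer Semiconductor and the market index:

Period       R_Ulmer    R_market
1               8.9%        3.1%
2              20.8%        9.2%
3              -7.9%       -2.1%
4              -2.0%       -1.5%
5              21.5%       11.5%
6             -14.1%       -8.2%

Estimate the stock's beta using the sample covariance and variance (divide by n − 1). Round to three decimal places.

1.979

Mean R_i = (8.9 + 20.8 − 7.9 − 2.0 + 21.5 − 14.1) / 6 = 4.5333%
Mean R_m = (3.1 + 9.2 − 2.1 − 1.5 + 11.5 − 8.2) / 6 = 2.0000%
Σ(R_i − R̄_i)(R_m − R̄_m) = 547.0100  ⇒  Cov = 547.0100 / 5 = 109.4020
Σ(R_m − R̄_m)² = 276.4000  ⇒  Var(R_m) = 276.4000 / 5 = 55.2800
β = Cov / Var(R_m) = 109.4020 / 55.2800 = 1.9791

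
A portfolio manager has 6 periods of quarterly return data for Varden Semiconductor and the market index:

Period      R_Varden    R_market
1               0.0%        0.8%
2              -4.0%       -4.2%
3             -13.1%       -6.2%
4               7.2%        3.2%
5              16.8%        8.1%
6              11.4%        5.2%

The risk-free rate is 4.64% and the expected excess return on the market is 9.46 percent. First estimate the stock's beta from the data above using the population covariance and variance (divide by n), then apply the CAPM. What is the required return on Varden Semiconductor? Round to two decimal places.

Mean R_i = (0.0 − 4.0 − 13.1 + 7.2 + 16.8 + 11.4) / 6 = 3.0500%
Mean R_m = (0.8 − 4.2 − 6.2 + 3.2 + 8.1 + 5.2) / 6 = 1.1500%
Σ(R_i − R̄_i)(R_m − R̄_m) = 295.3750  ⇒  Cov = 295.3750 / 6 = 49.2292
Σ(R_m − R̄_m)² = 151.6750  ⇒  Var(R_m) = 151.6750 / 6 = 25.2792
β = Cov / Var(R_m) = 49.2292 / 25.2792 = 1.9474
E(R) = R_f + β × MRP = 4.64% + 1.9474 × 9.46% = 23.06%

23.06%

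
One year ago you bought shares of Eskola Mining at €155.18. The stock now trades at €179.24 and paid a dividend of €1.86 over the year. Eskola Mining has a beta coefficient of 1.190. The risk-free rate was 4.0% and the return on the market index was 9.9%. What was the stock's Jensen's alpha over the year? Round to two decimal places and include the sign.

Realised HPR = (P1 + D1 − P0) / P0 = (179.24 + 1.86 − 155.18) / 155.18 = 25.92 / 155.18 = 16.7032%
MRP = 9.9% − 4.0% = 5.90%
CAPM required = R_f + β·MRP = 4.0% + 1.190 × 5.9% = 11.0210%
α = realised − required = 16.7032% − 11.0210% = +5.68%

+5.68%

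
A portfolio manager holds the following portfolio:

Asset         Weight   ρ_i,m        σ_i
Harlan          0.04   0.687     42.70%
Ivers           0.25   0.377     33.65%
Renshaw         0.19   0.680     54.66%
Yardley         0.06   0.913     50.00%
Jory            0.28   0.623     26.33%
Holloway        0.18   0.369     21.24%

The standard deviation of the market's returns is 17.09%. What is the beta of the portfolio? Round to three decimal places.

1.179

β_Harlan = 0.687 × 42.70% / 17.09% = 1.7165
β_Ivers = 0.377 × 33.65% / 17.09% = 0.7423
β_Renshaw = 0.680 × 54.66% / 17.09% = 2.1749
β_Yardley = 0.913 × 50.00% / 17.09% = 2.6712
β_Jory = 0.623 × 26.33% / 17.09% = 0.9598
β_Holloway = 0.369 × 21.24% / 17.09% = 0.4586
β_P = Σ w_i β_i = 0.04×1.7165 + 0.25×0.7423 + 0.19×2.1749 + 0.06×2.6712 + 0.28×0.9598 + 0.18×0.4586 = 1.1790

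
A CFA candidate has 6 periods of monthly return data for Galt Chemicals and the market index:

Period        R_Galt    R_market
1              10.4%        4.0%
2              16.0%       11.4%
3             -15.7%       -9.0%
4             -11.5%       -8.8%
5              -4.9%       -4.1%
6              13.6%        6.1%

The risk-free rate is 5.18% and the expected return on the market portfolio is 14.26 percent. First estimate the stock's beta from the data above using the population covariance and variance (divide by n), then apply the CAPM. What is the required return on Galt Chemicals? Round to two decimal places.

Mean R_i = (10.4 + 16.0 − 15.7 − 11.5 − 4.9 + 13.6) / 6 = 1.3167%
Mean R_m = (4.0 + 11.4 − 9.0 − 8.8 − 4.1 + 6.1) / 6 = -0.0667%
Σ(R_i − R̄_i)(R_m − R̄_m) = 570.0767  ⇒  Cov = 570.0767 / 6 = 95.0128
Σ(R_m − R̄_m)² = 358.3933  ⇒  Var(R_m) = 358.3933 / 6 = 59.7322
β = Cov / Var(R_m) = 95.0128 / 59.7322 = 1.5906
MRP = 14.26% − 5.18% = 9.08%
E(R) = R_f + β × MRP = 5.18% + 1.5906 × 9.08% = 19.62%

19.62%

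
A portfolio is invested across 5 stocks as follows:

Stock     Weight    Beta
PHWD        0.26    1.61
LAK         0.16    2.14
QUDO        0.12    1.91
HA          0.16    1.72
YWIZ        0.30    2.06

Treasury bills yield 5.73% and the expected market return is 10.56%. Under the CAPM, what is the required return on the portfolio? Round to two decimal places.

β_P = Σ w_i β_i = 0.26×1.61 + 0.16×2.14 + 0.12×1.91 + 0.16×1.72 + 0.30×2.06 = 1.8834
MRP = 10.56% − 5.73% = 4.83%
E(R_P) = R_f + β_P × MRP = 5.73% + 1.8834 × 4.83% = 14.83%

14.83%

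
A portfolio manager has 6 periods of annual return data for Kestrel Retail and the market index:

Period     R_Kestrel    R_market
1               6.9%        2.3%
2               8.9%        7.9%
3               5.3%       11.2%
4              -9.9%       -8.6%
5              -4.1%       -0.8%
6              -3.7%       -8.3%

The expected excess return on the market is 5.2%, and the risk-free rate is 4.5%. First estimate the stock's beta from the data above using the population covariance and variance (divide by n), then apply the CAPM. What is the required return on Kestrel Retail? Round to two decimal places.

8.58%

Mean R_i = (6.9 + 8.9 + 5.3 − 9.9 − 4.1 − 3.7) / 6 = 0.5667%
Mean R_m = (2.3 + 7.9 + 11.2 − 8.6 − 0.8 − 8.3) / 6 = 0.6167%
Σ(R_i − R̄_i)(R_m − R̄_m) = 262.5733  ⇒  Cov = 262.5733 / 6 = 43.7622
Σ(R_m − R̄_m)² = 334.3483  ⇒  Var(R_m) = 334.3483 / 6 = 55.7247
β = Cov / Var(R_m) = 43.7622 / 55.7247 = 0.7853
E(R) = R_f + β × MRP = 4.5% + 0.7853 × 5.2% = 8.58%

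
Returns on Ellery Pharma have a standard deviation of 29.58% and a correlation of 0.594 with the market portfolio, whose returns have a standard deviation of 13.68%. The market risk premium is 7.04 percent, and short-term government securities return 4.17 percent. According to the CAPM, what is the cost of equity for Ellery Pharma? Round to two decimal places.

13.21%

β = ρ × σ_i / σ_m = 0.594 × 29.58% / 13.68% = 1.2844
E(R) = 4.17% + 1.2844 × 7.04% = 13.21%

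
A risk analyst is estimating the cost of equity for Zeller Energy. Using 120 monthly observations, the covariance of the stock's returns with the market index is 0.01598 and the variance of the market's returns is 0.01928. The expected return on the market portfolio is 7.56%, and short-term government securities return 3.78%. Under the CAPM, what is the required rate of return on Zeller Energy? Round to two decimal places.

6.91%

β = Cov(R_i, R_m) / Var(R_m) = 0.01598 / 0.01928 = 0.8288
MRP = 7.56% − 3.78% = 3.78%
E(R) = R_f + β × MRP = 3.78% + 0.8288 × 3.78% = 6.91%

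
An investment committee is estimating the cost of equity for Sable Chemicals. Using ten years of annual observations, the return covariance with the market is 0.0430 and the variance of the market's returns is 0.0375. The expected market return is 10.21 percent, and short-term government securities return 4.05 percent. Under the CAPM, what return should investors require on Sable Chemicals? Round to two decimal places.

11.11%

β = Cov(R_i, R_m) / Var(R_m) = 0.0430 / 0.0375 = 1.1467
MRP = 10.21% − 4.05% = 6.16%
E(R) = R_f + β × MRP = 4.05% + 1.1467 × 6.16% = 11.11%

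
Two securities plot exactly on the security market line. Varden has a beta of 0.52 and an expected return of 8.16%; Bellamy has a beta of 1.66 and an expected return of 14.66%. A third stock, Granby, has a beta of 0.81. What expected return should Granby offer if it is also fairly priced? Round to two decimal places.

9.81%

MRP (SML slope) = (14.66% − 8.16%) / (1.66 − 0.52) = 6.50% / 1.14 = 5.7018%
R_f (intercept) = 8.16% − 0.52 × 5.7018% = 5.1951%
E(R_Granby) = R_f + β × MRP = 5.1951% + 0.81 × 5.7018% = 9.81%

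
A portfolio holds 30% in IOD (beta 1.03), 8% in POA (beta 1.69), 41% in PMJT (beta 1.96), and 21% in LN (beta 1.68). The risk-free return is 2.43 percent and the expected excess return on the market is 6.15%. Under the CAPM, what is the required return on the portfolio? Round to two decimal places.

12.27%

β_P = Σ w_i β_i = 0.30×1.03 + 0.08×1.69 + 0.41×1.96 + 0.21×1.68 = 1.6006
E(R_P) = R_f + β_P × MRP = 2.43% + 1.6006 × 6.15% = 12.27%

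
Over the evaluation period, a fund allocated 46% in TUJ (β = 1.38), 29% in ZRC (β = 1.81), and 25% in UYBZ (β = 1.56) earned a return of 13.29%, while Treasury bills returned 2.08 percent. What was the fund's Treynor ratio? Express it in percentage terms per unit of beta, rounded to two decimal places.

7.23%

β_P = 0.46×1.38 + 0.29×1.81 + 0.25×1.56 = 1.5497
Treynor = (R_P − R_f) / β_P = (13.29% − 2.08%) / 1.5497 = 11.21% / 1.5497 = 7.23%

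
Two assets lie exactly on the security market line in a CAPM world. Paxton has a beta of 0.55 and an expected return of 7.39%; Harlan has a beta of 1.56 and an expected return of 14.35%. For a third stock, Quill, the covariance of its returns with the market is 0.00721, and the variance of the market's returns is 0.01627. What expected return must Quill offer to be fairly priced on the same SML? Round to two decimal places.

MRP = (14.35% − 7.39%) / (1.56 − 0.55) = 6.8911%
R_f = 7.39% − 0.55 × 6.8911% = 3.5999%
β_Quill = Cov / Var(R_m) = 0.00721 / 0.01627 = 0.4431
E(R_Quill) = R_f + β × MRP = 3.5999% + 0.4431 × 6.8911% = 6.65%

6.65%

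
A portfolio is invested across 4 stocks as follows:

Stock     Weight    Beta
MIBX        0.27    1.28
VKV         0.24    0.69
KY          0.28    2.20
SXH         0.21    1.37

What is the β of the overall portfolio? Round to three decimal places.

β_P = Σ w_i β_i = 0.27×1.28 + 0.24×0.69 + 0.28×2.20 + 0.21×1.37 = 1.4149

1.415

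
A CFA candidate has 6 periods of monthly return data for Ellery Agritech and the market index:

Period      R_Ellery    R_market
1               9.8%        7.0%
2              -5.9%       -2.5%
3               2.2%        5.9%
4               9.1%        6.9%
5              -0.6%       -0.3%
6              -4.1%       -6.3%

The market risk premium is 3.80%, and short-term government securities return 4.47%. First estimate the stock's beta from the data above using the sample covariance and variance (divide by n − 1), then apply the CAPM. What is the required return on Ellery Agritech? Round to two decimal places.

Mean R_i = (9.8 − 5.9 + 2.2 + 9.1 − 0.6 − 4.1) / 6 = 1.7500%
Mean R_m = (7.0 − 2.5 + 5.9 + 6.9 − 0.3 − 6.3) / 6 = 1.7833%
Σ(R_i − R̄_i)(R_m − R̄_m) = 166.4050  ⇒  Cov = 166.4050 / 5 = 33.2810
Σ(R_m − R̄_m)² = 158.3683  ⇒  Var(R_m) = 158.3683 / 5 = 31.6737
β = Cov / Var(R_m) = 33.2810 / 31.6737 = 1.0507
E(R) = R_f + β × MRP = 4.47% + 1.0507 × 3.80% = 8.46%

8.46%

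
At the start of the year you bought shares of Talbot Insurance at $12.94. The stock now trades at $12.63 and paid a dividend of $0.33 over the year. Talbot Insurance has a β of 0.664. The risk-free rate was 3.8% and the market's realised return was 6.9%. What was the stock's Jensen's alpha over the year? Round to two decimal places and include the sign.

Realised HPR = (P1 + D1 − P0) / P0 = (12.63 + 0.33 − 12.94) / 12.94 = 0.02 / 12.94 = 0.1546%
MRP = 6.9% − 3.8% = 3.10%
CAPM required = R_f + β·MRP = 3.8% + 0.664 × 3.1% = 5.8584%
α = realised − required = 0.1546% − 5.8584% = -5.70%

-5.70%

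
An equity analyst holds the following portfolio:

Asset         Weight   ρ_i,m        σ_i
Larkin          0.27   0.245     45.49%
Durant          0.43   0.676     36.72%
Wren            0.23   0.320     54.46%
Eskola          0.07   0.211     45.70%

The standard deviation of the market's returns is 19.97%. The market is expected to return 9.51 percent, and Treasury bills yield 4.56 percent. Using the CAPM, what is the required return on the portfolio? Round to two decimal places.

β_Larkin = 0.245 × 45.49% / 19.97% = 0.5581
β_Durant = 0.676 × 36.72% / 19.97% = 1.2430
β_Wren = 0.320 × 54.46% / 19.97% = 0.8727
β_Eskola = 0.211 × 45.70% / 19.97% = 0.4829
β_P = Σ w_i β_i = 0.27×0.5581 + 0.43×1.2430 + 0.23×0.8727 + 0.07×0.4829 = 0.9197
MRP = 9.51% − 4.56% = 4.95%
E(R_P) = R_f + β_P × MRP = 4.56% + 0.9197 × 4.95% = 9.11%

9.11%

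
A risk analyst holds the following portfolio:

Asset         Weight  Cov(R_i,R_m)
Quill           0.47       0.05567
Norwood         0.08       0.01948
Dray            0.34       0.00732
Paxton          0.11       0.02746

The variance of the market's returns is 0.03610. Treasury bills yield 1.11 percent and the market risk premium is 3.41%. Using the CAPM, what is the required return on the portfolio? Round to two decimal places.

β_Quill = 0.05567 / 0.03610 = 1.5421
β_Norwood = 0.01948 / 0.03610 = 0.5396
β_Dray = 0.00732 / 0.03610 = 0.2028
β_Paxton = 0.02746 / 0.03610 = 0.7607
β_P = Σ w_i β_i = 0.47×1.5421 + 0.08×0.5396 + 0.34×0.2028 + 0.11×0.7607 = 0.9206
E(R_P) = R_f + β_P × MRP = 1.11% + 0.9206 × 3.41% = 4.25%

4.25%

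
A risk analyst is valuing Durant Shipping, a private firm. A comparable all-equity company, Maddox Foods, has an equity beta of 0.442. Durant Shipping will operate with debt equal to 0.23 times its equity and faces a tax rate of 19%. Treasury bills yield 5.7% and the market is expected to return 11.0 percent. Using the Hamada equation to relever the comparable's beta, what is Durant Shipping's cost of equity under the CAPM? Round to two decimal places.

8.48%

β_L = β_U × [1 + (1 − t)(D/E)] = 0.442 × [1 + (1 − 0.19) × 0.23]
    = 0.442 × [1 + 0.81 × 0.23] = 0.442 × 1.1863 = 0.5243
MRP = 11.0% − 5.7% = 5.30%
E(R) = R_f + β_L × MRP = 5.7% + 0.5243 × 5.3% = 8.48%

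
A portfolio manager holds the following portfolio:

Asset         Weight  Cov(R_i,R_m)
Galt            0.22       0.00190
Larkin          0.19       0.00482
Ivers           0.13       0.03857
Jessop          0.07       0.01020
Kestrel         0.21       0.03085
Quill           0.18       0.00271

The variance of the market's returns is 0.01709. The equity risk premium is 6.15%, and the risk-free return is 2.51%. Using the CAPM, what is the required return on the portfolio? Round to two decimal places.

7.56%

β_Galt = 0.00190 / 0.01709 = 0.1112
β_Larkin = 0.00482 / 0.01709 = 0.2820
β_Ivers = 0.03857 / 0.01709 = 2.2569
β_Jessop = 0.01020 / 0.01709 = 0.5968
β_Kestrel = 0.03085 / 0.01709 = 1.8051
β_Quill = 0.00271 / 0.01709 = 0.1586
β_P = Σ w_i β_i = 0.22×0.1112 + 0.19×0.2820 + 0.13×2.2569 + 0.07×0.5968 + 0.21×1.8051 + 0.18×0.1586 = 0.8208
E(R_P) = R_f + β_P × MRP = 2.51% + 0.8208 × 6.15% = 7.56%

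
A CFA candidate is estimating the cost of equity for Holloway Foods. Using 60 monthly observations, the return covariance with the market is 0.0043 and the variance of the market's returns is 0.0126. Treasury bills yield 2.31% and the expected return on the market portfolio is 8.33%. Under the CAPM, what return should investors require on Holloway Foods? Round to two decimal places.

4.36%

β = Cov(R_i, R_m) / Var(R_m) = 0.0043 / 0.0126 = 0.3413
MRP = 8.33% − 2.31% = 6.02%
E(R) = R_f + β × MRP = 2.31% + 0.3413 × 6.02% = 4.36%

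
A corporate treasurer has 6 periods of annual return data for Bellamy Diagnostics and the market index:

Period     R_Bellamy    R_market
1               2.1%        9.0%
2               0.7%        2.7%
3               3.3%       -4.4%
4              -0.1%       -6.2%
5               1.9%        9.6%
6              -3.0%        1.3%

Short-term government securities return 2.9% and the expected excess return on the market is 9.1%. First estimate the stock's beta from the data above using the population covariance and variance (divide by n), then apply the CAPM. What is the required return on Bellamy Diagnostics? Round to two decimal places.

Mean R_i = (2.1 + 0.7 + 3.3 − 0.1 + 1.9 − 3.0) / 6 = 0.8167%
Mean R_m = (9.0 + 2.7 − 4.4 − 6.2 + 9.6 + 1.3) / 6 = 2.0000%
Σ(R_i − R̄_i)(R_m − R̄_m) = 11.4300  ⇒  Cov = 11.4300 / 6 = 1.9050
Σ(R_m − R̄_m)² = 215.9400  ⇒  Var(R_m) = 215.9400 / 6 = 35.9900
β = Cov / Var(R_m) = 1.9050 / 35.9900 = 0.0529
E(R) = R_f + β × MRP = 2.9% + 0.0529 × 9.1% = 3.38%

3.38%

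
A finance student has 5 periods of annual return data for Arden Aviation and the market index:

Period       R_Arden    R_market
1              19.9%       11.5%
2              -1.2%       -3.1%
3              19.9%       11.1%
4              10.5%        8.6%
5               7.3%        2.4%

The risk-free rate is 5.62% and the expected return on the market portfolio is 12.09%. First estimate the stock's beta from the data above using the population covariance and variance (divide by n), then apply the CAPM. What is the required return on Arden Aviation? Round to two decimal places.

14.47%

Mean R_i = (19.9 − 1.2 + 19.9 + 10.5 + 7.3) / 5 = 11.2800%
Mean R_m = (11.5 − 3.1 + 11.1 + 8.6 + 2.4) / 5 = 6.1000%
Σ(R_i − R̄_i)(R_m − R̄_m) = 217.2400  ⇒  Cov = 217.2400 / 5 = 43.4480
Σ(R_m − R̄_m)² = 158.7400  ⇒  Var(R_m) = 158.7400 / 5 = 31.7480
β = Cov / Var(R_m) = 43.4480 / 31.7480 = 1.3685
MRP = 12.09% − 5.62% = 6.47%
E(R) = R_f + β × MRP = 5.62% + 1.3685 × 6.47% = 14.47%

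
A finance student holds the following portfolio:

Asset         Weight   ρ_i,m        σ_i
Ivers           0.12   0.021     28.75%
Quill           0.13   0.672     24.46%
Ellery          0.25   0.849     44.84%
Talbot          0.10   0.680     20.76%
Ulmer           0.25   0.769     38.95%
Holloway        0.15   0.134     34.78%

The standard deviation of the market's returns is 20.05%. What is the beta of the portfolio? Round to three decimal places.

1.064

β_Ivers = 0.021 × 28.75% / 20.05% = 0.0301
β_Quill = 0.672 × 24.46% / 20.05% = 0.8198
β_Ellery = 0.849 × 44.84% / 20.05% = 1.8987
β_Talbot = 0.680 × 20.76% / 20.05% = 0.7041
β_Ulmer = 0.769 × 38.95% / 20.05% = 1.4939
β_Holloway = 0.134 × 34.78% / 20.05% = 0.2324
β_P = Σ w_i β_i = 0.12×0.0301 + 0.13×0.8198 + 0.25×1.8987 + 0.10×0.7041 + 0.25×1.4939 + 0.15×0.2324 = 1.0636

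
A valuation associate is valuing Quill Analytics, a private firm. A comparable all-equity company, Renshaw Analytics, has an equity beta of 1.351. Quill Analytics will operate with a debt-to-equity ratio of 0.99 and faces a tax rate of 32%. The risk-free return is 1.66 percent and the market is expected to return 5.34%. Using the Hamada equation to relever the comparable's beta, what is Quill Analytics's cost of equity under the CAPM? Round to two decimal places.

β_L = β_U × [1 + (1 − t)(D/E)] = 1.351 × [1 + (1 − 0.32) × 0.99]
    = 1.351 × [1 + 0.68 × 0.99] = 1.351 × 1.6732 = 2.2605
MRP = 5.34% − 1.66% = 3.68%
E(R) = R_f + β_L × MRP = 1.66% + 2.2605 × 3.68% = 9.98%

9.98%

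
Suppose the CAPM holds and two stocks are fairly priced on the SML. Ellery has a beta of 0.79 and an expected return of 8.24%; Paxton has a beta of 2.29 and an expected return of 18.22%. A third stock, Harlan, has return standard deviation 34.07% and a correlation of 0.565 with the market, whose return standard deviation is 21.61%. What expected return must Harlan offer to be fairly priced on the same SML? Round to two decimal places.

MRP = (18.22% − 8.24%) / (2.29 − 0.79) = 6.6533%
R_f = 8.24% − 0.79 × 6.6533% = 2.9839%
β_Harlan = ρ·σ_i/σ_m = 0.565 × 34.07 / 21.61 = 0.8908
E(R_Harlan) = R_f + β × MRP = 2.9839% + 0.8908 × 6.6533% = 8.91%

8.91%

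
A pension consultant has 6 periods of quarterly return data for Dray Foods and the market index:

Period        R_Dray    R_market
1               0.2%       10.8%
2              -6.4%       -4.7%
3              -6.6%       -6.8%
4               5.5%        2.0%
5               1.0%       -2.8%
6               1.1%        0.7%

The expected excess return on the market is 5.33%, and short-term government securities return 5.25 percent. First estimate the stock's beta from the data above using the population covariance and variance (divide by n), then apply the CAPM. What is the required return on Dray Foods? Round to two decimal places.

Mean R_i = (0.2 − 6.4 − 6.6 + 5.5 + 1.0 + 1.1) / 6 = -0.8667%
Mean R_m = (10.8 − 4.7 − 6.8 + 2.0 − 2.8 + 0.7) / 6 = -0.1333%
Σ(R_i − R̄_i)(R_m − R̄_m) = 85.3967  ⇒  Cov = 85.3967 / 6 = 14.2328
Σ(R_m − R̄_m)² = 197.1933  ⇒  Var(R_m) = 197.1933 / 6 = 32.8656
β = Cov / Var(R_m) = 14.2328 / 32.8656 = 0.4331
E(R) = R_f + β × MRP = 5.25% + 0.4331 × 5.33% = 7.56%

7.56%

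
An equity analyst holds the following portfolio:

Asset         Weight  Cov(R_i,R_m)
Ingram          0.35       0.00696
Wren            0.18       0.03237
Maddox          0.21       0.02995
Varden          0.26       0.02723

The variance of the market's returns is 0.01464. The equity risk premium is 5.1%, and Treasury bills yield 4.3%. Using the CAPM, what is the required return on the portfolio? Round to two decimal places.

11.84%

β_Ingram = 0.00696 / 0.01464 = 0.4754
β_Wren = 0.03237 / 0.01464 = 2.2111
β_Maddox = 0.02995 / 0.01464 = 2.0458
β_Varden = 0.02723 / 0.01464 = 1.8600
β_P = Σ w_i β_i = 0.35×0.4754 + 0.18×2.2111 + 0.21×2.0458 + 0.26×1.8600 = 1.4776
E(R_P) = R_f + β_P × MRP = 4.3% + 1.4776 × 5.1% = 11.84%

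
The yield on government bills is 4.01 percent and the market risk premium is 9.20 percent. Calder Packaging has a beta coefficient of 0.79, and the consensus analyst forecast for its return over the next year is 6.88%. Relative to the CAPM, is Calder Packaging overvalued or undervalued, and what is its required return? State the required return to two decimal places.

Overvalued; required return 11.28%

Required return = R_f + β·MRP = 4.01% + 0.79 × 9.20% = 11.28%
Forecast 6.88% < required 11.28% → the stock plots below the SML → overvalued.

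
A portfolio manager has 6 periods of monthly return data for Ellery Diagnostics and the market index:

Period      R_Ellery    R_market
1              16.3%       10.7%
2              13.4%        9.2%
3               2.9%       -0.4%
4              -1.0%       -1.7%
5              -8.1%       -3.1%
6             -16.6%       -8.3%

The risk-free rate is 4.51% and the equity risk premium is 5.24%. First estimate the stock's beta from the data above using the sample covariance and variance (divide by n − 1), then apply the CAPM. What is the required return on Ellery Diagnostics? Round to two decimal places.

13.19%

Mean R_i = (16.3 + 13.4 + 2.9 − 1.0 − 8.1 − 16.6) / 6 = 1.1500%
Mean R_m = (10.7 + 9.2 − 0.4 − 1.7 − 3.1 − 8.3) / 6 = 1.0667%
Σ(R_i − R̄_i)(R_m − R̄_m) = 453.7600  ⇒  Cov = 453.7600 / 5 = 90.7520
Σ(R_m − R̄_m)² = 273.8533  ⇒  Var(R_m) = 273.8533 / 5 = 54.7707
β = Cov / Var(R_m) = 90.7520 / 54.7707 = 1.6569
E(R) = R_f + β × MRP = 4.51% + 1.6569 × 5.24% = 13.19%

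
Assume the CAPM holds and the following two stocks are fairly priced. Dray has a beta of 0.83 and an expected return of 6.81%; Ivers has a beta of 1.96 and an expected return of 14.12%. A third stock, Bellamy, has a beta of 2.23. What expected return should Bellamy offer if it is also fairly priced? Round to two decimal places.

15.87%

MRP (SML slope) = (14.12% − 6.81%) / (1.96 − 0.83) = 7.31% / 1.13 = 6.4690%
R_f (intercept) = 6.81% − 0.83 × 6.4690% = 1.4407%
E(R_Bellamy) = R_f + β × MRP = 1.4407% + 2.23 × 6.4690% = 15.87%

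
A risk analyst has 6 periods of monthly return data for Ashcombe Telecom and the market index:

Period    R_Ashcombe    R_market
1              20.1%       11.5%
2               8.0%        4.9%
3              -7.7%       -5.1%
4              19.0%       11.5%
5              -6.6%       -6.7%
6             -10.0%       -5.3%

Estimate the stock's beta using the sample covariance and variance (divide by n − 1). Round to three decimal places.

1.588

Mean R_i = (20.1 + 8.0 − 7.7 + 19.0 − 6.6 − 10.0) / 6 = 3.8000%
Mean R_m = (11.5 + 4.9 − 5.1 + 11.5 − 6.7 − 5.3) / 6 = 1.8000%
Σ(R_i − R̄_i)(R_m − R̄_m) = 584.3000  ⇒  Cov = 584.3000 / 5 = 116.8600
Σ(R_m − R̄_m)² = 368.0600  ⇒  Var(R_m) = 368.0600 / 5 = 73.6120
β = Cov / Var(R_m) = 116.8600 / 73.6120 = 1.5875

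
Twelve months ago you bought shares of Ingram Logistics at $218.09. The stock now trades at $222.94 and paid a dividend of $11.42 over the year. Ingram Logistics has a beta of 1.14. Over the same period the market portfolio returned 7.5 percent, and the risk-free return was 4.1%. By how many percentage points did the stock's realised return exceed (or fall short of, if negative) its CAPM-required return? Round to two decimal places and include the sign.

-0.52%

Realised HPR = (P1 + D1 − P0) / P0 = (222.94 + 11.42 − 218.09) / 218.09 = 16.27 / 218.09 = 7.4602%
MRP = 7.5% − 4.1% = 3.40%
CAPM required = R_f + β·MRP = 4.1% + 1.14 × 3.4% = 7.9760%
α = realised − required = 7.4602% − 7.9760% = -0.52%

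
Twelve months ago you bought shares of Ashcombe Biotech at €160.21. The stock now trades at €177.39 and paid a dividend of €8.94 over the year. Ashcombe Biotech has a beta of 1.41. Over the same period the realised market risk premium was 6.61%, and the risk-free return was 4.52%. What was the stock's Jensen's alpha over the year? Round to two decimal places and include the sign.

+2.46%

Realised HPR = (P1 + D1 − P0) / P0 = (177.39 + 8.94 − 160.21) / 160.21 = 26.12 / 160.21 = 16.3036%
CAPM required = R_f + β·MRP = 4.52% + 1.41 × 6.61% = 13.8401%
α = realised − required = 16.3036% − 13.8401% = +2.46%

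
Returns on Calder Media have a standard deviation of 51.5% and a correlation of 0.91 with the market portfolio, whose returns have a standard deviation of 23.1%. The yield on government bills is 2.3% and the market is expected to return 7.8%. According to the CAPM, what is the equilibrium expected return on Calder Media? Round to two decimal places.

13.46%

β = ρ × σ_i / σ_m = 0.91 × 51.5% / 23.1% = 2.0288
MRP = 7.8% − 2.3% = 5.50%
E(R) = 2.3% + 2.0288 × 5.5% = 13.46%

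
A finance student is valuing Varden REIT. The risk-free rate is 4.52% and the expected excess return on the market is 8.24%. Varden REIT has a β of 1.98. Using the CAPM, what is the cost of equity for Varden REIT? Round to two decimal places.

20.84%

E(R) = R_f + β × MRP = 4.52% + 1.98 × 8.24% = 20.84%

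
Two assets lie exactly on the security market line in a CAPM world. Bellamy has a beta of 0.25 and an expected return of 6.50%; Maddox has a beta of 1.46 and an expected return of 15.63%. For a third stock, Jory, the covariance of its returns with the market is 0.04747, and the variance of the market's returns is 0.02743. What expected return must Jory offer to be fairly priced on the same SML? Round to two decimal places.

MRP = (15.63% − 6.50%) / (1.46 − 0.25) = 7.5455%
R_f = 6.50% − 0.25 × 7.5455% = 4.6136%
β_Jory = Cov / Var(R_m) = 0.04747 / 0.02743 = 1.7306
E(R_Jory) = R_f + β × MRP = 4.6136% + 1.7306 × 7.5455% = 17.67%

17.67%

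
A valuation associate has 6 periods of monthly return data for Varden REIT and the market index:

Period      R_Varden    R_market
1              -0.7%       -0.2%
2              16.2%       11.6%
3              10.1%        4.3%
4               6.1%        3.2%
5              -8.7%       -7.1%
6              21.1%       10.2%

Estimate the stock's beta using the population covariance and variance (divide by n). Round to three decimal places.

Mean R_i = (-0.7 + 16.2 + 10.1 + 6.1 − 8.7 + 21.1) / 6 = 7.3500%
Mean R_m = (-0.2 + 11.6 + 4.3 + 3.2 − 7.1 + 10.2) / 6 = 3.6667%
Σ(R_i − R̄_i)(R_m − R̄_m) = 366.3000  ⇒  Cov = 366.3000 / 6 = 61.0500
Σ(R_m − R̄_m)² = 237.1133  ⇒  Var(R_m) = 237.1133 / 6 = 39.5189
β = Cov / Var(R_m) = 61.0500 / 39.5189 = 1.5448

1.545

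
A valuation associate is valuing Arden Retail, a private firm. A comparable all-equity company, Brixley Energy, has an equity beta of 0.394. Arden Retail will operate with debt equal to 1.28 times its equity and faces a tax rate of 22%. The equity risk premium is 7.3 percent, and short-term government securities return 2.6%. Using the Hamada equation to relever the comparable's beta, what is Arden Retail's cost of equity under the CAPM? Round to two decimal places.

β_L = β_U × [1 + (1 − t)(D/E)] = 0.394 × [1 + (1 − 0.22) × 1.28]
    = 0.394 × [1 + 0.78 × 1.28] = 0.394 × 1.9984 = 0.7874
E(R) = R_f + β_L × MRP = 2.6% + 0.7874 × 7.3% = 8.35%

8.35%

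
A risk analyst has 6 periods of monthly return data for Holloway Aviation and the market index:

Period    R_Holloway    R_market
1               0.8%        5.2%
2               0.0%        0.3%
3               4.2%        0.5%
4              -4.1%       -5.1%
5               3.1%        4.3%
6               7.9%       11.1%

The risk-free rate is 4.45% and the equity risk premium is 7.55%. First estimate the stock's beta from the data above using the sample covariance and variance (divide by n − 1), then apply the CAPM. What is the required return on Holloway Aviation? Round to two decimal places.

9.25%

Mean R_i = (0.8 + 0.0 + 4.2 − 4.1 + 3.1 + 7.9) / 6 = 1.9833%
Mean R_m = (5.2 + 0.3 + 0.5 − 5.1 + 4.3 + 11.1) / 6 = 2.7167%
Σ(R_i − R̄_i)(R_m − R̄_m) = 95.8617  ⇒  Cov = 95.8617 / 5 = 19.1723
Σ(R_m − R̄_m)² = 150.8083  ⇒  Var(R_m) = 150.8083 / 5 = 30.1617
β = Cov / Var(R_m) = 19.1723 / 30.1617 = 0.6357
E(R) = R_f + β × MRP = 4.45% + 0.6357 × 7.55% = 9.25%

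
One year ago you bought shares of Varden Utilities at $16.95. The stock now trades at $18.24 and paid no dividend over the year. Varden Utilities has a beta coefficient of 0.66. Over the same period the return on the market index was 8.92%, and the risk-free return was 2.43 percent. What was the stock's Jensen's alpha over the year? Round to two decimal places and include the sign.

Realised HPR = (P1 + D1 − P0) / P0 = (18.24 + 0.00 − 16.95) / 16.95 = 1.29 / 16.95 = 7.6106%
MRP = 8.92% − 2.43% = 6.49%
CAPM required = R_f + β·MRP = 2.43% + 0.66 × 6.49% = 6.7134%
α = realised − required = 7.6106% − 6.7134% = +0.90%

+0.90%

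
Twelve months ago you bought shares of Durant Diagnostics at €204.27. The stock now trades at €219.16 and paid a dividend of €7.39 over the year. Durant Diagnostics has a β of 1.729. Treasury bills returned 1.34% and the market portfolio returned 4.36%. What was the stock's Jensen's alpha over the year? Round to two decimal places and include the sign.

Realised HPR = (P1 + D1 − P0) / P0 = (219.16 + 7.39 − 204.27) / 204.27 = 22.28 / 204.27 = 10.9071%
MRP = 4.36% − 1.34% = 3.02%
CAPM required = R_f + β·MRP = 1.34% + 1.729 × 3.02% = 6.56158%
α = realised − required = 10.9071% − 6.56158% = +4.35%

+4.35%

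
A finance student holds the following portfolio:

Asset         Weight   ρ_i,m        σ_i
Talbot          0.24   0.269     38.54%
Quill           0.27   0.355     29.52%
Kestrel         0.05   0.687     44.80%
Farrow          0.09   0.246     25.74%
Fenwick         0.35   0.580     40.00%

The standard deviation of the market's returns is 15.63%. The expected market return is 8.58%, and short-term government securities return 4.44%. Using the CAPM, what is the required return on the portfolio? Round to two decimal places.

β_Talbot = 0.269 × 38.54% / 15.63% = 0.6633
β_Quill = 0.355 × 29.52% / 15.63% = 0.6705
β_Kestrel = 0.687 × 44.80% / 15.63% = 1.9691
β_Farrow = 0.246 × 25.74% / 15.63% = 0.4051
β_Fenwick = 0.580 × 40.00% / 15.63% = 1.4843
β_P = Σ w_i β_i = 0.24×0.6633 + 0.27×0.6705 + 0.05×1.9691 + 0.09×0.4051 + 0.35×1.4843 = 0.9946
MRP = 8.58% − 4.44% = 4.14%
E(R_P) = R_f + β_P × MRP = 4.44% + 0.9946 × 4.14% = 8.56%

8.56%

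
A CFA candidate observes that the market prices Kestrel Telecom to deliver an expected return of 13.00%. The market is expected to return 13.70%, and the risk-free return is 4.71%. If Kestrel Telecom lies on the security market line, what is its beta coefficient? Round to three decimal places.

0.922

MRP = 13.70% − 4.71% = 8.99%
β = (E(R) − R_f) / MRP = (13.00% − 4.71%) / 8.99% = 8.29% / 8.99% = 0.922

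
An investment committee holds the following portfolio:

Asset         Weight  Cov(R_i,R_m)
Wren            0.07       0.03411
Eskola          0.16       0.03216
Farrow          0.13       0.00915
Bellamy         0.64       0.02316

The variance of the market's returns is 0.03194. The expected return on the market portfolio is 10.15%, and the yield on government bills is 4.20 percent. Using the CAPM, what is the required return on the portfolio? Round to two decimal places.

β_Wren = 0.03411 / 0.03194 = 1.0679
β_Eskola = 0.03216 / 0.03194 = 1.0069
β_Farrow = 0.00915 / 0.03194 = 0.2865
β_Bellamy = 0.02316 / 0.03194 = 0.7251
β_P = Σ w_i β_i = 0.07×1.0679 + 0.16×1.0069 + 0.13×0.2865 + 0.64×0.7251 = 0.7372
MRP = 10.15% − 4.20% = 5.95%
E(R_P) = R_f + β_P × MRP = 4.20% + 0.7372 × 5.95% = 8.59%

8.59%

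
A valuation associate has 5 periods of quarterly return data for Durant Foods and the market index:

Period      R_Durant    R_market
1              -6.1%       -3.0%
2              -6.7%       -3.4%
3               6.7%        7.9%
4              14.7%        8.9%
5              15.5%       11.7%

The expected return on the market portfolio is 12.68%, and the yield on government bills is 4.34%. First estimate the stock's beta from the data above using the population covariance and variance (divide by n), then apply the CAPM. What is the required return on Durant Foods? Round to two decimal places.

16.75%

Mean R_i = (-6.1 − 6.7 + 6.7 + 14.7 + 15.5) / 5 = 4.8200%
Mean R_m = (-3.0 − 3.4 + 7.9 + 8.9 + 11.7) / 5 = 4.4200%
Σ(R_i − R̄_i)(R_m − R̄_m) = 299.6680  ⇒  Cov = 299.6680 / 5 = 59.9336
Σ(R_m − R̄_m)² = 201.3880  ⇒  Var(R_m) = 201.3880 / 5 = 40.2776
β = Cov / Var(R_m) = 59.9336 / 40.2776 = 1.4880
MRP = 12.68% − 4.34% = 8.34%
E(R) = R_f + β × MRP = 4.34% + 1.4880 × 8.34% = 16.75%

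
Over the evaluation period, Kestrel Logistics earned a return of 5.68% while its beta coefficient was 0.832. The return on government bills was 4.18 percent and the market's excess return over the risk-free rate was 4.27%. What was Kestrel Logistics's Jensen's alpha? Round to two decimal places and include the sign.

CAPM benchmark = R_f + β(R_m − R_f) = 4.18% + 0.832 × 4.27% = 7.73264%
α = actual − benchmark = 5.68% − 7.73264% = -2.05%

-2.05%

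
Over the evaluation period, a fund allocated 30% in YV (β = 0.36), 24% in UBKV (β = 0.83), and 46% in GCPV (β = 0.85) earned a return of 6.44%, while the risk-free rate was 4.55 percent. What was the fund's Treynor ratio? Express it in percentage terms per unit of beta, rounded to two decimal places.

β_P = 0.30×0.36 + 0.24×0.83 + 0.46×0.85 = 0.6982
Treynor = (R_P − R_f) / β_P = (6.44% − 4.55%) / 0.6982 = 1.89% / 0.6982 = 2.71%

2.71%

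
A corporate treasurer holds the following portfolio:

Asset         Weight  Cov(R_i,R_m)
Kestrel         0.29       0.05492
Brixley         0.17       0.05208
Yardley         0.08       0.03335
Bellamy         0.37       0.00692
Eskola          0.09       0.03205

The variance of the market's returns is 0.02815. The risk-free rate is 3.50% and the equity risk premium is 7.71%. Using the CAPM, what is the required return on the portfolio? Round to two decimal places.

β_Kestrel = 0.05492 / 0.02815 = 1.9510
β_Brixley = 0.05208 / 0.02815 = 1.8501
β_Yardley = 0.03335 / 0.02815 = 1.1847
β_Bellamy = 0.00692 / 0.02815 = 0.2458
β_Eskola = 0.03205 / 0.02815 = 1.1385
β_P = Σ w_i β_i = 0.29×1.9510 + 0.17×1.8501 + 0.08×1.1847 + 0.37×0.2458 + 0.09×1.1385 = 1.1685
E(R_P) = R_f + β_P × MRP = 3.50% + 1.1685 × 7.71% = 12.51%

12.51%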